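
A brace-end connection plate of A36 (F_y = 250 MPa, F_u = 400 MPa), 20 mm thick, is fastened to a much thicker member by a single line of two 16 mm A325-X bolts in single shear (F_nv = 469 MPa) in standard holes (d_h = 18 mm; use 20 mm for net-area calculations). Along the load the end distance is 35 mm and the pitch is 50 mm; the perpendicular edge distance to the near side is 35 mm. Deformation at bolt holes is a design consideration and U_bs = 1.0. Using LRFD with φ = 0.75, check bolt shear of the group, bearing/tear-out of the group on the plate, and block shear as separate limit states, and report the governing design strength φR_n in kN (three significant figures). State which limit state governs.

Bolt shear: A_b = π·16²/4 = 201.1 mm²; R_n = 469 × 201.1 × 2 × 1 / 1000 = 188.6 kN → 0.75 × 188.6 = 141 kN.
Bearing: edge l_c = 26, r_n = 249.6 kN; interior l_c = 32, r_n = 307.2 kN; R_n = 249.6 + 1·307.2 = 556.8 kN → 418 kN.
Block shear: A_gv = 1700, A_nv = 1100, A_nt = 500 mm²; R_n = min(0.6F_uA_nv, 0.6F_yA_gv) + U_bs·F_u·A_nt = 455 kN → 341 kN.
Bolt shear governs: 141 kN.

141 kN (bolt shear governs)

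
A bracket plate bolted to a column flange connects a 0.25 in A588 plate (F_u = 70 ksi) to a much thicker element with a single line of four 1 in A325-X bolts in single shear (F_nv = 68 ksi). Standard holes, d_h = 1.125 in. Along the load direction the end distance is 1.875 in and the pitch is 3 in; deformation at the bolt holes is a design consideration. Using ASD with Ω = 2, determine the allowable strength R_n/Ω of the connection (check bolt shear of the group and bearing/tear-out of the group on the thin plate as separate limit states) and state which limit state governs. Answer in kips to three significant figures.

Bolt shear: A_b = π·1²/4 = 0.7854 in²; R_n = 68 × 0.7854 × 4 × 1 = 213.6 kips → 213.6 / 2 = 107 kips.
Bearing (1.2 l_c t F_u ≤ 2.4 d t F_u): upper limit = 2.4·1·0.25·70 = 42 kips.
  Edge l_c = 1.875 − 1.125/2 = 1.312 → r_n = 27.56 kips; interior l_c = 3 − 1.125 = 1.875 → r_n = 39.38 kips.
  R_n,bearing = 1·27.56 + 3·39.38 = 145.7 kips → 145.7 / 2 = 72.8 kips.
Bearing governs: 72.8 kips.

72.8 kips (bearing governs)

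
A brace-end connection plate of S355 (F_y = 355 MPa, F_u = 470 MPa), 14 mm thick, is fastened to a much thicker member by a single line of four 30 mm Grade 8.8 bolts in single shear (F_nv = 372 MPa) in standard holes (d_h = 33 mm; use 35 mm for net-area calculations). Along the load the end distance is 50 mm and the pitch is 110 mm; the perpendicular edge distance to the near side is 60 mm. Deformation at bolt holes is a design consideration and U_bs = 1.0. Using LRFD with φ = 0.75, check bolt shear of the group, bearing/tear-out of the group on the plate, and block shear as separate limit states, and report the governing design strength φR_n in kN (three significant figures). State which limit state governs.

Bolt shear: A_b = π·30²/4 = 706.9 mm²; R_n = 372 × 706.9 × 4 × 1 / 1000 = 1052 kN → 0.75 × 1052 = 789 kN.
Bearing: edge l_c = 33.5, r_n = 264.5 kN; interior l_c = 77, r_n = 473.8 kN; R_n = 264.5 + 3·473.8 = 1686 kN → 1260 kN.
Block shear: A_gv = 5320, A_nv = 3605, A_nt = 595 mm²; R_n = min(0.6F_uA_nv, 0.6F_yA_gv) + U_bs·F_u·A_nt = 1296 kN → 972 kN.
Bolt shear governs: 789 kN.

789 kN (bolt shear governs)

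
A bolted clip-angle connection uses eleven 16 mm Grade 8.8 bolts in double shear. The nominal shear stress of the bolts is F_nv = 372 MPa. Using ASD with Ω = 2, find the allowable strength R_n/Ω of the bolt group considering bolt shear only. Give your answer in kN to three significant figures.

A_b = π × 16² / 4 = 201.1 mm².
R_n = F_nv · A_b · n · n_s = 372 × 201.1 × 11 × 2 / 1000 = 1645 kN.
Allowable strength R_n/Ω = 1645 / 2 = 823 kN.

823 kN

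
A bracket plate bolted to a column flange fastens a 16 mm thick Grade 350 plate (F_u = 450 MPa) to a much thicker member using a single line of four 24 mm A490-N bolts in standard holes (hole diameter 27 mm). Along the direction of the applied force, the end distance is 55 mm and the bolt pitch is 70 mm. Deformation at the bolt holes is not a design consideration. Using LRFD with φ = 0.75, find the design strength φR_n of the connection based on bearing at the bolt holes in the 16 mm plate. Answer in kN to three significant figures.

1380 kN

Per bolt r_n = 1.5 l_c t F_u ≤ 3.0 d t F_u; upper limit = 3.0 × 24 × 16 × 450 / 1000 = 518.4 kN.
Edge bolt: l_c = 55 − 27/2 = 41.5 mm → 1.5 × 41.5 × 16 × 450 / 1000 = 448.2 → r_n = 448.2 kN.
Interior bolts: l_c = 70 − 27 = 43 mm → 1.5 × 43 × 16 × 450 / 1000 = 464.4 → r_n = 464.4 kN.
R_n = 1 × 448.2 + 3 × 464.4 = 1841 kN.
Design strength φR_n = 0.75 × 1841 = 1380 kN.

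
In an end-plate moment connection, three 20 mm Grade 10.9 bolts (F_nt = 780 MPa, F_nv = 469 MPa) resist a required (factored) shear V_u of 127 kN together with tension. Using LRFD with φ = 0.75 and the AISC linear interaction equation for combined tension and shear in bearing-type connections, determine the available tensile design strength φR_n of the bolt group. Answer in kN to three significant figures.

506 kN

A_b = π·20²/4 = 314.2 mm²; f_rv = 127 × 1000 / (3 × 314.2) = 134.8 MPa.
F'_nt = 1.3 F_nt − (F_nt / φF_nv) f_rv = 1.3·780 − (780/(0.75·469))·134.8 = 715.2 MPa, capped at F_nt → F'_nt = 715.2 MPa.
R_n = F'_nt · A_b · n = 715.2 × 314.2 × 3 / 1000 = 674.1 kN.
Design strength φR_n = 0.75 × 674.1 = 506 kN.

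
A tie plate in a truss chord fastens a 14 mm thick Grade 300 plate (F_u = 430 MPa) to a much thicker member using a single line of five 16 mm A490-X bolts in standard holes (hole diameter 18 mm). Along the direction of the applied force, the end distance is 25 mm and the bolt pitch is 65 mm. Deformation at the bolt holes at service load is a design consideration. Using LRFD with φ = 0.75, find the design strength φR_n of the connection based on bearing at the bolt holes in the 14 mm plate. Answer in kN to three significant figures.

Per bolt r_n = 1.2 l_c t F_u ≤ 2.4 d t F_u; upper limit = 2.4 × 16 × 14 × 430 / 1000 = 231.2 kN.
Edge bolt: l_c = 25 − 18/2 = 16 mm → 1.2 × 16 × 14 × 430 / 1000 = 115.6 → r_n = 115.6 kN.
Interior bolts: l_c = 65 − 18 = 47 mm → 1.2 × 47 × 14 × 430 / 1000 = 339.5 → r_n = 231.2 kN.
R_n = 1 × 115.6 + 4 × 231.2 = 1040 kN.
Design strength φR_n = 0.75 × 1040 = 780 kN.

780 kN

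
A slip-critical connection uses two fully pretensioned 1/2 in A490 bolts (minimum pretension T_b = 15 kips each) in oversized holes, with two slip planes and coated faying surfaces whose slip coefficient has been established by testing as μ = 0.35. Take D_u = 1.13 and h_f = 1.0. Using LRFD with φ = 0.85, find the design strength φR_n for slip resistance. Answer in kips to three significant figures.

R_n = μ · D_u · h_f · T_b · n_s · n_b = 0.35 × 1.13 × 1.0 × 15 × 2 × 2 = 23.73 kips.
Design strength φR_n = 0.85 × 23.73 = 20.2 kips.

20.2 kips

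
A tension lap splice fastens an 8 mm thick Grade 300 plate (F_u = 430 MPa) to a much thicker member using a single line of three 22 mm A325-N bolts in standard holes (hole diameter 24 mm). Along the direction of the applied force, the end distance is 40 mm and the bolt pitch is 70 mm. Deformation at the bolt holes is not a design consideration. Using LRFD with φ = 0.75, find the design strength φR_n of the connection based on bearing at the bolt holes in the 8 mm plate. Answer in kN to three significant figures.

Per bolt r_n = 1.5 l_c t F_u ≤ 3.0 d t F_u; upper limit = 3.0 × 22 × 8 × 430 / 1000 = 227 kN.
Edge bolt: l_c = 40 − 24/2 = 28 mm → 1.5 × 28 × 8 × 430 / 1000 = 144.5 → r_n = 144.5 kN.
Interior bolts: l_c = 70 − 24 = 46 mm → 1.5 × 46 × 8 × 430 / 1000 = 237.4 → r_n = 227 kN.
R_n = 1 × 144.5 + 2 × 227 = 598.6 kN.
Design strength φR_n = 0.75 × 598.6 = 449 kN.

449 kN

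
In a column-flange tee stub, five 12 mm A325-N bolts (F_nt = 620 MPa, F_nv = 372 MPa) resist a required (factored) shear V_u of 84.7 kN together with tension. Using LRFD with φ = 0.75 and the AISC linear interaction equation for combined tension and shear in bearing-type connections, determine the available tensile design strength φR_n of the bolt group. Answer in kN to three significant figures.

A_b = π·12²/4 = 113.1 mm²; f_rv = 84.7 × 1000 / (5 × 113.1) = 149.8 MPa.
F'_nt = 1.3 F_nt − (F_nt / φF_nv) f_rv = 1.3·620 − (620/(0.75·372))·149.8 = 473.2 MPa, capped at F_nt → F'_nt = 473.2 MPa.
R_n = F'_nt · A_b · n = 473.2 × 113.1 × 5 / 1000 = 267.6 kN.
Design strength φR_n = 0.75 × 267.6 = 201 kN.

201 kN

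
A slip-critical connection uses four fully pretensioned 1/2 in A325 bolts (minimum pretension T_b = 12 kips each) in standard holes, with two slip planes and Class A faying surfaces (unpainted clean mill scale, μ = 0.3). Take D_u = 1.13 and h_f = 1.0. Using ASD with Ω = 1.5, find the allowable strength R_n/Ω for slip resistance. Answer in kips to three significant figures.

21.7 kips

R_n = μ · D_u · h_f · T_b · n_s · n_b = 0.3 × 1.13 × 1.0 × 12 × 2 × 4 = 32.54 kips.
Allowable strength R_n/Ω = 32.54 / 1.5 = 21.7 kips.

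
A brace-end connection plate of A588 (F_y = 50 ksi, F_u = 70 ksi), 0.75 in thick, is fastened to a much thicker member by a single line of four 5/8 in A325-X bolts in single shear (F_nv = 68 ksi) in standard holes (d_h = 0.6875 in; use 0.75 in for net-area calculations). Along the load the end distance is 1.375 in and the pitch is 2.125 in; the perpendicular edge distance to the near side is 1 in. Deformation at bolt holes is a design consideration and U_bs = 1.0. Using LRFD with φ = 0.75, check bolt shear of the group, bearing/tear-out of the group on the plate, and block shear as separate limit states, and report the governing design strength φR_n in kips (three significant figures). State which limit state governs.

62.6 kips (bolt shear governs)

Bolt shear: A_b = π·0.625²/4 = 0.3068 in²; R_n = 68 × 0.3068 × 4 × 1 = 83.45 kips → 0.75 × 83.45 = 62.6 kips.
Bearing: edge l_c = 1.031, r_n = 64.97 kips; interior l_c = 1.438, r_n = 78.75 kips; R_n = 64.97 + 3·78.75 = 301.2 kips → 226 kips.
Block shear: A_gv = 5.812, A_nv = 3.844, A_nt = 0.4688 in²; R_n = min(0.6F_uA_nv, 0.6F_yA_gv) + U_bs·F_u·A_nt = 194.2 kips → 146 kips.
Bolt shear governs: 62.6 kips.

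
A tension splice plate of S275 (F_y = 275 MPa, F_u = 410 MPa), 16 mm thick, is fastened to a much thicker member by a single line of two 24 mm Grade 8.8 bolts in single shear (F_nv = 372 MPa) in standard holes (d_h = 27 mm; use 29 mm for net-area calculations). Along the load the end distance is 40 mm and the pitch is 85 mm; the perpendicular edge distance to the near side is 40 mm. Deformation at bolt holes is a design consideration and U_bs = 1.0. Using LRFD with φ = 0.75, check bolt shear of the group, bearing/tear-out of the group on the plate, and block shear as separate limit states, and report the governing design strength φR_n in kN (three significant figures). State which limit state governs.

Bolt shear: A_b = π·24²/4 = 452.4 mm²; R_n = 372 × 452.4 × 2 × 1 / 1000 = 336.6 kN → 0.75 × 336.6 = 252 kN.
Bearing: edge l_c = 26.5, r_n = 208.6 kN; interior l_c = 58, r_n = 377.9 kN; R_n = 208.6 + 1·377.9 = 586.5 kN → 440 kN.
Block shear: A_gv = 2000, A_nv = 1304, A_nt = 408 mm²; R_n = min(0.6F_uA_nv, 0.6F_yA_gv) + U_bs·F_u·A_nt = 488.1 kN → 366 kN.
Bolt shear governs: 252 kN.

252 kN (bolt shear governs)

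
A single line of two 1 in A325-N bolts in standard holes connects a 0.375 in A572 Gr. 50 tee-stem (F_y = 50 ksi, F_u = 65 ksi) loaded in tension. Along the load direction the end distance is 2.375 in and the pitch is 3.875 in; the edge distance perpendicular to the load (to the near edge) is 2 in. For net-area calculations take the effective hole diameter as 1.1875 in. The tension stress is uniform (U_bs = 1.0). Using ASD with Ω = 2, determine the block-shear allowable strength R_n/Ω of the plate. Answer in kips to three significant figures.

Shear plane L_v = 2.375 + 1·3.875 = 6.25 in; A_gv = 6.25 × 0.375 = 2.344 in².
A_nv = (6.25 − 1.5·1.1875) × 0.375 = 1.676 in².
A_nt = (2 − 0.5·1.1875) × 0.375 = 0.5273 in².
0.6 F_u A_nv = 65.36 kips; 0.6 F_y A_gv = 70.31 kips → shear rupture governs the shear term.
R_n = 65.36 + 1.0 × 65 × 0.5273 = 99.63 kips.
Allowable strength R_n/Ω = 99.63 / 2 = 49.8 kips.

49.8 kips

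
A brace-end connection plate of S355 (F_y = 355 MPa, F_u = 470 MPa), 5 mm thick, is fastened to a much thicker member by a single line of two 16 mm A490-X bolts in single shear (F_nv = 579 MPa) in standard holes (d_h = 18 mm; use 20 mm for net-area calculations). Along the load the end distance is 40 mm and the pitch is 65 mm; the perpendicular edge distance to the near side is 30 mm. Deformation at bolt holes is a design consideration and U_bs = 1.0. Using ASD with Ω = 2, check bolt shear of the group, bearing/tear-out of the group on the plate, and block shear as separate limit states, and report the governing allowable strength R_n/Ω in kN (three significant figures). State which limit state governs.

76.4 kN (block shear governs)

Bolt shear: A_b = π·16²/4 = 201.1 mm²; R_n = 579 × 201.1 × 2 × 1 / 1000 = 232.8 kN → 232.8 / 2 = 116 kN.
Bearing: edge l_c = 31, r_n = 87.42 kN; interior l_c = 47, r_n = 90.24 kN; R_n = 87.42 + 1·90.24 = 177.7 kN → 88.8 kN.
Block shear: A_gv = 525, A_nv = 375, A_nt = 100 mm²; R_n = min(0.6F_uA_nv, 0.6F_yA_gv) + U_bs·F_u·A_nt = 152.8 kN → 76.4 kN.
Block shear governs: 76.4 kN.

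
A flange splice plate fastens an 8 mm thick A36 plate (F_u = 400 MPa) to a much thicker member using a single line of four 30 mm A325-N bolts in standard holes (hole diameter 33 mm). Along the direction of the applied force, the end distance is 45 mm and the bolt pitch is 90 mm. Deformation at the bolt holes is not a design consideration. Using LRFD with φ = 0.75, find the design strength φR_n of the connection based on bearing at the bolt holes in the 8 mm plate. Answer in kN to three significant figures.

718 kN

Per bolt r_n = 1.5 l_c t F_u ≤ 3.0 d t F_u; upper limit = 3.0 × 30 × 8 × 400 / 1000 = 288 kN.
Edge bolt: l_c = 45 − 33/2 = 28.5 mm → 1.5 × 28.5 × 8 × 400 / 1000 = 136.8 → r_n = 136.8 kN.
Interior bolts: l_c = 90 − 33 = 57 mm → 1.5 × 57 × 8 × 400 / 1000 = 273.6 → r_n = 273.6 kN.
R_n = 1 × 136.8 + 3 × 273.6 = 957.6 kN.
Design strength φR_n = 0.75 × 957.6 = 718 kN.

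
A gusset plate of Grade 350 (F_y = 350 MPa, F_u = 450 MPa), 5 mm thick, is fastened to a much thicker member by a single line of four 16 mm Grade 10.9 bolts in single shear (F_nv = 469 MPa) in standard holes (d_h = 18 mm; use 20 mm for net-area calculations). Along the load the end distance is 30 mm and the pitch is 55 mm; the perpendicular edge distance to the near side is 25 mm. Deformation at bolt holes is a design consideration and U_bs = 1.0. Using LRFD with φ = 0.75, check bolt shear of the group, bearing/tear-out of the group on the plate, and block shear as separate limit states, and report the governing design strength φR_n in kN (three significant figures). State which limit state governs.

Bolt shear: A_b = π·16²/4 = 201.1 mm²; R_n = 469 × 201.1 × 4 × 1 / 1000 = 377.2 kN → 0.75 × 377.2 = 283 kN.
Bearing: edge l_c = 21, r_n = 56.7 kN; interior l_c = 37, r_n = 86.4 kN; R_n = 56.7 + 3·86.4 = 315.9 kN → 237 kN.
Block shear: A_gv = 975, A_nv = 625, A_nt = 75 mm²; R_n = min(0.6F_uA_nv, 0.6F_yA_gv) + U_bs·F_u·A_nt = 202.5 kN → 152 kN.
Block shear governs: 152 kN.

152 kN (block shear governs)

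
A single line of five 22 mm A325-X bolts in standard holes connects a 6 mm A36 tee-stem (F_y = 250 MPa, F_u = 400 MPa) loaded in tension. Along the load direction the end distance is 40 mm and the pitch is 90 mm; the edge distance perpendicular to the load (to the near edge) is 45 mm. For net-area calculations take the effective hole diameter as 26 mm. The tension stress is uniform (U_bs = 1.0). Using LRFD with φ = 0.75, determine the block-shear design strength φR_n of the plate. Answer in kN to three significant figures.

328 kN

Shear plane L_v = 40 + 4·90 = 400 mm; A_gv = 400 × 6 = 2400 mm².
A_nv = (400 − 4.5·26) × 6 = 1698 mm².
A_nt = (45 − 0.5·26) × 6 = 192 mm².
0.6 F_u A_nv = 407.5 kN; 0.6 F_y A_gv = 360 kN → shear yielding governs the shear term.
R_n = 360 + 1.0 × 400 × 192 / 1000 = 436.8 kN.
Design strength φR_n = 0.75 × 436.8 = 328 kN.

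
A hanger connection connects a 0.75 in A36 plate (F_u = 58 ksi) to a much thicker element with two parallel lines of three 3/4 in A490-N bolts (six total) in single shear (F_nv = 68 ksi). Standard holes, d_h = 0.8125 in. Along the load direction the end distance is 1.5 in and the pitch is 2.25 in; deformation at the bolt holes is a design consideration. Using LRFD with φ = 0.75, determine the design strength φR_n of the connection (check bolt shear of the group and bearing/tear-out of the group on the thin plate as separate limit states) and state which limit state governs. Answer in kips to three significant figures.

135 kips (bolt shear governs)

Bolt shear: A_b = π·0.75²/4 = 0.4418 in²; R_n = 68 × 0.4418 × 6 × 1 = 180.2 kips → 0.75 × 180.2 = 135 kips.
Bearing (1.2 l_c t F_u ≤ 2.4 d t F_u): upper limit = 2.4·0.75·0.75·58 = 78.3 kips.
  Edge l_c = 1.5 − 0.8125/2 = 1.094 → r_n = 57.09 kips; interior l_c = 2.25 − 0.8125 = 1.438 → r_n = 75.04 kips.
  R_n,bearing = 2·57.09 + 4·75.04 = 414.3 kips → 0.75 × 414.3 = 311 kips.
Bolt shear governs: 135 kips.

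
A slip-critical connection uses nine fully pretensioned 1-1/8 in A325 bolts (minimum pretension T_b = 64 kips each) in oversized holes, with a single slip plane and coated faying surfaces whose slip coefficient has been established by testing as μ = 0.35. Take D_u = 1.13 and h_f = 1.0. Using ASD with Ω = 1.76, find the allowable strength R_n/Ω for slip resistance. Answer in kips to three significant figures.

129 kips

R_n = μ · D_u · h_f · T_b · n_s · n_b = 0.35 × 1.13 × 1.0 × 64 × 1 × 9 = 227.8 kips.
Allowable strength R_n/Ω = 227.8 / 1.76 = 129 kips.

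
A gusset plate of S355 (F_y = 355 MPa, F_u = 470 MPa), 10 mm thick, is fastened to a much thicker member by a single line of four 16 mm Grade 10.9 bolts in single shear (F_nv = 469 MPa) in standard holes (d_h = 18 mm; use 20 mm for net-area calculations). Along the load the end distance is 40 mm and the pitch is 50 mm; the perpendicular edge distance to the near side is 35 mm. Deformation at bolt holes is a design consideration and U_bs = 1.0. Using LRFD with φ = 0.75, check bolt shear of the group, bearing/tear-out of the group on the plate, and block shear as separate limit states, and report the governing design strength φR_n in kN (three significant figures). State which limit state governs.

Bolt shear: A_b = π·16²/4 = 201.1 mm²; R_n = 469 × 201.1 × 4 × 1 / 1000 = 377.2 kN → 0.75 × 377.2 = 283 kN.
Bearing: edge l_c = 31, r_n = 174.8 kN; interior l_c = 32, r_n = 180.5 kN; R_n = 174.8 + 3·180.5 = 716.3 kN → 537 kN.
Block shear: A_gv = 1900, A_nv = 1200, A_nt = 250 mm²; R_n = min(0.6F_uA_nv, 0.6F_yA_gv) + U_bs·F_u·A_nt = 455.9 kN → 342 kN.
Bolt shear governs: 283 kN.

283 kN (bolt shear governs)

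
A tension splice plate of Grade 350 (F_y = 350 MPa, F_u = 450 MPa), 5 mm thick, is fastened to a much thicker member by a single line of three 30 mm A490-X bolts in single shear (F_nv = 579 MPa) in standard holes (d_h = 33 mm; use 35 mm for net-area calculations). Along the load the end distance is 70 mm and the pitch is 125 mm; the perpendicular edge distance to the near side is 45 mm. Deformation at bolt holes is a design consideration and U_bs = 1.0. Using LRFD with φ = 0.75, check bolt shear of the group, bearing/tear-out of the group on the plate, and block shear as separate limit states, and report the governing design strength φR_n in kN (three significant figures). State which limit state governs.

Bolt shear: A_b = π·30²/4 = 706.9 mm²; R_n = 579 × 706.9 × 3 × 1 / 1000 = 1228 kN → 0.75 × 1228 = 921 kN.
Bearing: edge l_c = 53.5, r_n = 144.5 kN; interior l_c = 92, r_n = 162 kN; R_n = 144.5 + 2·162 = 468.5 kN → 351 kN.
Block shear: A_gv = 1600, A_nv = 1162, A_nt = 137.5 mm²; R_n = min(0.6F_uA_nv, 0.6F_yA_gv) + U_bs·F_u·A_nt = 375.8 kN → 282 kN.
Block shear governs: 282 kN.

282 kN (block shear governs)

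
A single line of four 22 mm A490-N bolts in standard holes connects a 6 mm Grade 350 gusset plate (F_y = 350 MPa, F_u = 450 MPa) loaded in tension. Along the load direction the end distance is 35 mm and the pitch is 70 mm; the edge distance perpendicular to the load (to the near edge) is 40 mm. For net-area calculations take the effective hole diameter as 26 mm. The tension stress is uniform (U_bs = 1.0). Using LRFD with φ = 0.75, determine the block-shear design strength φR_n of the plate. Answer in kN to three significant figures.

242 kN

Shear plane L_v = 35 + 3·70 = 245 mm; A_gv = 245 × 6 = 1470 mm².
A_nv = (245 − 3.5·26) × 6 = 924 mm².
A_nt = (40 − 0.5·26) × 6 = 162 mm².
0.6 F_u A_nv = 249.5 kN; 0.6 F_y A_gv = 308.7 kN → shear rupture governs the shear term.
R_n = 249.5 + 1.0 × 450 × 162 / 1000 = 322.4 kN.
Design strength φR_n = 0.75 × 322.4 = 242 kN.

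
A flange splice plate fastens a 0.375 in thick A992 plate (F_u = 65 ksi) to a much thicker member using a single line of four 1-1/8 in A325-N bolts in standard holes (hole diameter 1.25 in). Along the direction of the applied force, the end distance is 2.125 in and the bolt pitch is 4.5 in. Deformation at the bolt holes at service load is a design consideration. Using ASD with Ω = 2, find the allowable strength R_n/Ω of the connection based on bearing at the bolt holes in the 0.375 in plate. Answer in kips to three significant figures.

Per bolt r_n = 1.2 l_c t F_u ≤ 2.4 d t F_u; upper limit = 2.4 × 1.125 × 0.375 × 65 = 65.81 kips.
Edge bolt: l_c = 2.125 − 1.25/2 = 1.5 in → 1.2 × 1.5 × 0.375 × 65 = 43.87 → r_n = 43.87 kips.
Interior bolts: l_c = 4.5 − 1.25 = 3.25 in → 1.2 × 3.25 × 0.375 × 65 = 95.06 → r_n = 65.81 kips.
R_n = 1 × 43.87 + 3 × 65.81 = 241.3 kips.
Allowable strength R_n/Ω = 241.3 / 2 = 121 kips.

121 kips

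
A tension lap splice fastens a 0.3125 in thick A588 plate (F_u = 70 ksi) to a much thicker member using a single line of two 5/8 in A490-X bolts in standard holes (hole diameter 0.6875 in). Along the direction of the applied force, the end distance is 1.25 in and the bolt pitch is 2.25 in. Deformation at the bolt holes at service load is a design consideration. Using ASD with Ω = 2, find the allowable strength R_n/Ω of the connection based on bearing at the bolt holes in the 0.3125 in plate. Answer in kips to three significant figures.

28.3 kips

Per bolt r_n = 1.2 l_c t F_u ≤ 2.4 d t F_u; upper limit = 2.4 × 0.625 × 0.3125 × 70 = 32.81 kips.
Edge bolt: l_c = 1.25 − 0.6875/2 = 0.9062 in → 1.2 × 0.9062 × 0.3125 × 70 = 23.79 → r_n = 23.79 kips.
Interior bolts: l_c = 2.25 − 0.6875 = 1.562 in → 1.2 × 1.562 × 0.3125 × 70 = 41.02 → r_n = 32.81 kips.
R_n = 1 × 23.79 + 1 × 32.81 = 56.6 kips.
Allowable strength R_n/Ω = 56.6 / 2 = 28.3 kips.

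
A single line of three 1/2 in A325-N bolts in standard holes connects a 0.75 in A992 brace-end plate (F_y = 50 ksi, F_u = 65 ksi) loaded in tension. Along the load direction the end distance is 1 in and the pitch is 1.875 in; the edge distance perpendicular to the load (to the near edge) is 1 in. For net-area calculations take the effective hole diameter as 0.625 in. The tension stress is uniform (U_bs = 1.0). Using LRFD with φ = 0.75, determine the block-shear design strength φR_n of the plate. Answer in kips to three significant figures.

95.1 kips

Shear plane L_v = 1 + 2·1.875 = 4.75 in; A_gv = 4.75 × 0.75 = 3.562 in².
A_nv = (4.75 − 2.5·0.625) × 0.75 = 2.391 in².
A_nt = (1 − 0.5·0.625) × 0.75 = 0.5156 in².
0.6 F_u A_nv = 93.23 kips; 0.6 F_y A_gv = 106.9 kips → shear rupture governs the shear term.
R_n = 93.23 + 1.0 × 65 × 0.5156 = 126.8 kips.
Design strength φR_n = 0.75 × 126.8 = 95.1 kips.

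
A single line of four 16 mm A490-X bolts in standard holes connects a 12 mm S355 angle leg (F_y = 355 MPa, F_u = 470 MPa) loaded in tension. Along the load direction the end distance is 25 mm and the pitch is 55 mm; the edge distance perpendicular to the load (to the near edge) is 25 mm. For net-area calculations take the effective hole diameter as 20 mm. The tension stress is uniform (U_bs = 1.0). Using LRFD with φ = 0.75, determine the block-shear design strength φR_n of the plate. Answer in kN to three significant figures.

368 kN

Shear plane L_v = 25 + 3·55 = 190 mm; A_gv = 190 × 12 = 2280 mm².
A_nv = (190 − 3.5·20) × 12 = 1440 mm².
A_nt = (25 − 0.5·20) × 12 = 180 mm².
0.6 F_u A_nv = 406.1 kN; 0.6 F_y A_gv = 485.6 kN → shear rupture governs the shear term.
R_n = 406.1 + 1.0 × 470 × 180 / 1000 = 490.7 kN.
Design strength φR_n = 0.75 × 490.7 = 368 kN.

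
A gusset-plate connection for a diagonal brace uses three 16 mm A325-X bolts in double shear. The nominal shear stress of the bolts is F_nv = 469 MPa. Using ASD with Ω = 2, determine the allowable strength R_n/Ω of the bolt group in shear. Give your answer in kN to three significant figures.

A_b = π × 16² / 4 = 201.1 mm².
R_n = F_nv · A_b · n · n_s = 469 × 201.1 × 3 × 2 / 1000 = 565.8 kN.
Allowable strength R_n/Ω = 565.8 / 2 = 283 kN.

283 kN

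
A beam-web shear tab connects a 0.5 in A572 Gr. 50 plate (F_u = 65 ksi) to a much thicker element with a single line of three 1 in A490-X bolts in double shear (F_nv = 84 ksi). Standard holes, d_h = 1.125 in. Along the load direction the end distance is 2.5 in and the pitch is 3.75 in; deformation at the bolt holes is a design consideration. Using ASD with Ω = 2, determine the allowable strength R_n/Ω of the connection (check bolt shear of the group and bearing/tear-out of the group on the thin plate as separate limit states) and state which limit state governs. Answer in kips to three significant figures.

116 kips (bearing governs)

Bolt shear: A_b = π·1²/4 = 0.7854 in²; R_n = 84 × 0.7854 × 3 × 2 = 395.8 kips → 395.8 / 2 = 198 kips.
Bearing (1.2 l_c t F_u ≤ 2.4 d t F_u): upper limit = 2.4·1·0.5·65 = 78 kips.
  Edge l_c = 2.5 − 1.125/2 = 1.938 → r_n = 75.56 kips; interior l_c = 3.75 − 1.125 = 2.625 → r_n = 78 kips.
  R_n,bearing = 1·75.56 + 2·78 = 231.6 kips → 231.6 / 2 = 116 kips.
Bearing governs: 116 kips.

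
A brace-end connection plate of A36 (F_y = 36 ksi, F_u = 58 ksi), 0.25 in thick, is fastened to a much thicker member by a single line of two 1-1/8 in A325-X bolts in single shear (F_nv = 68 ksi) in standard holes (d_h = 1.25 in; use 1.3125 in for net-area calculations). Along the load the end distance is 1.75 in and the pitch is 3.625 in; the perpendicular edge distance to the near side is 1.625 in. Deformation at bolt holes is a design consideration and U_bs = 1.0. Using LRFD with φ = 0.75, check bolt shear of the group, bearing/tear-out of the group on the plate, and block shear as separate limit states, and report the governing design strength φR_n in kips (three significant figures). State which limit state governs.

32.3 kips (block shear governs)

Bolt shear: A_b = π·1.125²/4 = 0.994 in²; R_n = 68 × 0.994 × 2 × 1 = 135.2 kips → 0.75 × 135.2 = 101 kips.
Bearing: edge l_c = 1.125, r_n = 19.57 kips; interior l_c = 2.375, r_n = 39.15 kips; R_n = 19.57 + 1·39.15 = 58.72 kips → 44 kips.
Block shear: A_gv = 1.344, A_nv = 0.8516, A_nt = 0.2422 in²; R_n = min(0.6F_uA_nv, 0.6F_yA_gv) + U_bs·F_u·A_nt = 43.07 kips → 32.3 kips.
Block shear governs: 32.3 kips.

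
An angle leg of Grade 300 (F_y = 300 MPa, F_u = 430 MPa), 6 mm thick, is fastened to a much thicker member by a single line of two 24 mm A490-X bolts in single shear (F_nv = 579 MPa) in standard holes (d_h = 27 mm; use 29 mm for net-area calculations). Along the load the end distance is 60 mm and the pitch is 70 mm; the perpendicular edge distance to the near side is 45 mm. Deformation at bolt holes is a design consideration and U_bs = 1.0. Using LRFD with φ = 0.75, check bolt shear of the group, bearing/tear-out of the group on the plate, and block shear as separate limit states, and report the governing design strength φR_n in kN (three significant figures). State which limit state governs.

159 kN (block shear governs)

Bolt shear: A_b = π·24²/4 = 452.4 mm²; R_n = 579 × 452.4 × 2 × 1 / 1000 = 523.9 kN → 0.75 × 523.9 = 393 kN.
Bearing: edge l_c = 46.5, r_n = 144 kN; interior l_c = 43, r_n = 133.1 kN; R_n = 144 + 1·133.1 = 277.1 kN → 208 kN.
Block shear: A_gv = 780, A_nv = 519, A_nt = 183 mm²; R_n = min(0.6F_uA_nv, 0.6F_yA_gv) + U_bs·F_u·A_nt = 212.6 kN → 159 kN.
Block shear governs: 159 kN.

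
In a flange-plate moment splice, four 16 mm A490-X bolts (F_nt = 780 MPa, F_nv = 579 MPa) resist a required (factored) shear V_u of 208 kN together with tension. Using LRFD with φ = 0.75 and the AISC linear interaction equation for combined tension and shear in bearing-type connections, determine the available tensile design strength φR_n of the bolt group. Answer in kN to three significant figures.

331 kN

A_b = π·16²/4 = 201.1 mm²; f_rv = 208 × 1000 / (4 × 201.1) = 258.6 MPa.
F'_nt = 1.3 F_nt − (F_nt / φF_nv) f_rv = 1.3·780 − (780/(0.75·579))·258.6 = 549.5 MPa, capped at F_nt → F'_nt = 549.5 MPa.
R_n = F'_nt · A_b · n = 549.5 × 201.1 × 4 / 1000 = 441.9 kN.
Design strength φR_n = 0.75 × 441.9 = 331 kN.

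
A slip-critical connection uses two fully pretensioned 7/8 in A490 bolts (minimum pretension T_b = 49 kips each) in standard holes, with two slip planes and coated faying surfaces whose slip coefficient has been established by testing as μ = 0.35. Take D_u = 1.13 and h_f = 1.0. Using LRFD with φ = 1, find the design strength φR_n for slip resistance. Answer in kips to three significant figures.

77.5 kips

R_n = μ · D_u · h_f · T_b · n_s · n_b = 0.35 × 1.13 × 1.0 × 49 × 2 × 2 = 77.52 kips.
Design strength φR_n = 1 × 77.52 = 77.5 kips.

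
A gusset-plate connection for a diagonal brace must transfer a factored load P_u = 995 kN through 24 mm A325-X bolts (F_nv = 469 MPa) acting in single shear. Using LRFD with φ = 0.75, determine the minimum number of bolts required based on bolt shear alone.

A_b = π·24²/4 = 452.4 mm².
Per-bolt design strength φR_n = 0.75 × 469 × 452.4 × 1 / 1000 = 159.1 kN.
n ≥ 995 / 159.1 = 6.253 → use 7 bolts.

7 bolts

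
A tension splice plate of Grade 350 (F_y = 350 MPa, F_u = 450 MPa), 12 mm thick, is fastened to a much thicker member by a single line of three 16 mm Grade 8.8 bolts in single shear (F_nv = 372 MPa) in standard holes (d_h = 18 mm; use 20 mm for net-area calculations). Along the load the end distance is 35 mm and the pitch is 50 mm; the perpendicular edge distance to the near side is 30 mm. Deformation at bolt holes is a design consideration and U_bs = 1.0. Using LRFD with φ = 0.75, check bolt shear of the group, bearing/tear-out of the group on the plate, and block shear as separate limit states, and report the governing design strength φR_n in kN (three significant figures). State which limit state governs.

168 kN (bolt shear governs)

Bolt shear: A_b = π·16²/4 = 201.1 mm²; R_n = 372 × 201.1 × 3 × 1 / 1000 = 224.4 kN → 0.75 × 224.4 = 168 kN.
Bearing: edge l_c = 26, r_n = 168.5 kN; interior l_c = 32, r_n = 207.4 kN; R_n = 168.5 + 2·207.4 = 583.2 kN → 437 kN.
Block shear: A_gv = 1620, A_nv = 1020, A_nt = 240 mm²; R_n = min(0.6F_uA_nv, 0.6F_yA_gv) + U_bs·F_u·A_nt = 383.4 kN → 288 kN.
Bolt shear governs: 168 kN.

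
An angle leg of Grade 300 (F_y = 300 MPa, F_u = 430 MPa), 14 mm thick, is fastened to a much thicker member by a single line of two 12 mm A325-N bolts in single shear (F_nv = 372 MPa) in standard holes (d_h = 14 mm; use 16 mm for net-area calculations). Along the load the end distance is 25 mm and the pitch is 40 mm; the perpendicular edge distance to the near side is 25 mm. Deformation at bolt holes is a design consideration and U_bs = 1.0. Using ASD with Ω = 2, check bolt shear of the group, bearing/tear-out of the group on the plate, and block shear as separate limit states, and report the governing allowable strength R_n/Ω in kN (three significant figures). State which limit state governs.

Bolt shear: A_b = π·12²/4 = 113.1 mm²; R_n = 372 × 113.1 × 2 × 1 / 1000 = 84.14 kN → 84.14 / 2 = 42.1 kN.
Bearing: edge l_c = 18, r_n = 130 kN; interior l_c = 26, r_n = 173.4 kN; R_n = 130 + 1·173.4 = 303.4 kN → 152 kN.
Block shear: A_gv = 910, A_nv = 574, A_nt = 238 mm²; R_n = min(0.6F_uA_nv, 0.6F_yA_gv) + U_bs·F_u·A_nt = 250.4 kN → 125 kN.
Bolt shear governs: 42.1 kN.

42.1 kN (bolt shear governs)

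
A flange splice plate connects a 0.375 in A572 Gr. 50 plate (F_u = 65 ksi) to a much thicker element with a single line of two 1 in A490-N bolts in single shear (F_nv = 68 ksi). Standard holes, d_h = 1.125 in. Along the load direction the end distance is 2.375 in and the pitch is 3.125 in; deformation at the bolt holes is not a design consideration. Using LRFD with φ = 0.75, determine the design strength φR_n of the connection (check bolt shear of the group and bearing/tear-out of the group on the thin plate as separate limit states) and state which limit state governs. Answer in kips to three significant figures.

Bolt shear: A_b = π·1²/4 = 0.7854 in²; R_n = 68 × 0.7854 × 2 × 1 = 106.8 kips → 0.75 × 106.8 = 80.1 kips.
Bearing (1.5 l_c t F_u ≤ 3.0 d t F_u): upper limit = 3.0·1·0.375·65 = 73.12 kips.
  Edge l_c = 2.375 − 1.125/2 = 1.812 → r_n = 66.27 kips; interior l_c = 3.125 − 1.125 = 2 → r_n = 73.12 kips.
  R_n,bearing = 1·66.27 + 1·73.12 = 139.4 kips → 0.75 × 139.4 = 105 kips.
Bolt shear governs: 80.1 kips.

80.1 kips (bolt shear governs)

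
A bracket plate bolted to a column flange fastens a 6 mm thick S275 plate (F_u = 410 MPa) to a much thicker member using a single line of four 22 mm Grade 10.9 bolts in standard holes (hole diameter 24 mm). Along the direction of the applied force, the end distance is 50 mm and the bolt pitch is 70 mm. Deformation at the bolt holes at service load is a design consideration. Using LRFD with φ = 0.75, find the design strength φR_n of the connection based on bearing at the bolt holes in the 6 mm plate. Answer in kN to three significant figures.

376 kN

Per bolt r_n = 1.2 l_c t F_u ≤ 2.4 d t F_u; upper limit = 2.4 × 22 × 6 × 410 / 1000 = 129.9 kN.
Edge bolt: l_c = 50 − 24/2 = 38 mm → 1.2 × 38 × 6 × 410 / 1000 = 112.2 → r_n = 112.2 kN.
Interior bolts: l_c = 70 − 24 = 46 mm → 1.2 × 46 × 6 × 410 / 1000 = 135.8 → r_n = 129.9 kN.
R_n = 1 × 112.2 + 3 × 129.9 = 501.8 kN.
Design strength φR_n = 0.75 × 501.8 = 376 kN.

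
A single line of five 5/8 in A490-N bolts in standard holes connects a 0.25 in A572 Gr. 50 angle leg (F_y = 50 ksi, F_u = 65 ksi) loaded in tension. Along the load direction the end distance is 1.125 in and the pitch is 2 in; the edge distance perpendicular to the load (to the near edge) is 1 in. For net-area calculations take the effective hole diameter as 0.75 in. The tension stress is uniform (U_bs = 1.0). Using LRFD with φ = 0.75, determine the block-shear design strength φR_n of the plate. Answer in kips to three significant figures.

49.7 kips

Shear plane L_v = 1.125 + 4·2 = 9.125 in; A_gv = 9.125 × 0.25 = 2.281 in².
A_nv = (9.125 − 4.5·0.75) × 0.25 = 1.438 in².
A_nt = (1 − 0.5·0.75) × 0.25 = 0.1562 in².
0.6 F_u A_nv = 56.06 kips; 0.6 F_y A_gv = 68.44 kips → shear rupture governs the shear term.
R_n = 56.06 + 1.0 × 65 × 0.1562 = 66.22 kips.
Design strength φR_n = 0.75 × 66.22 = 49.7 kips.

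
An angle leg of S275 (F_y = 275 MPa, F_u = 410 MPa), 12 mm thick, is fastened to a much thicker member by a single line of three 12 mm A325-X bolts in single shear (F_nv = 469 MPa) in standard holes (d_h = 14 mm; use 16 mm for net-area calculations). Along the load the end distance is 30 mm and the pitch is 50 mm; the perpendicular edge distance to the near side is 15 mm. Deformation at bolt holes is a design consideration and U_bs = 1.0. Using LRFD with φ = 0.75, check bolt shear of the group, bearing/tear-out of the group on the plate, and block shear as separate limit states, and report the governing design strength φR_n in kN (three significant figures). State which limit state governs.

119 kN (bolt shear governs)

Bolt shear: A_b = π·12²/4 = 113.1 mm²; R_n = 469 × 113.1 × 3 × 1 / 1000 = 159.1 kN → 0.75 × 159.1 = 119 kN.
Bearing: edge l_c = 23, r_n = 135.8 kN; interior l_c = 36, r_n = 141.7 kN; R_n = 135.8 + 2·141.7 = 419.2 kN → 314 kN.
Block shear: A_gv = 1560, A_nv = 1080, A_nt = 84 mm²; R_n = min(0.6F_uA_nv, 0.6F_yA_gv) + U_bs·F_u·A_nt = 291.8 kN → 219 kN.
Bolt shear governs: 119 kN.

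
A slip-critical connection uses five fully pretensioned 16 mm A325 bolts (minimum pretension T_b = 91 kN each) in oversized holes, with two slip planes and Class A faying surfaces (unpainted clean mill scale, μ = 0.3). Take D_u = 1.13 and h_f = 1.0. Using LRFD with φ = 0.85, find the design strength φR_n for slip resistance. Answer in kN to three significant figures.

262 kN

R_n = μ · D_u · h_f · T_b · n_s · n_b = 0.3 × 1.13 × 1.0 × 91 × 2 × 5 = 308.5 kN.
Design strength φR_n = 0.85 × 308.5 = 262 kN.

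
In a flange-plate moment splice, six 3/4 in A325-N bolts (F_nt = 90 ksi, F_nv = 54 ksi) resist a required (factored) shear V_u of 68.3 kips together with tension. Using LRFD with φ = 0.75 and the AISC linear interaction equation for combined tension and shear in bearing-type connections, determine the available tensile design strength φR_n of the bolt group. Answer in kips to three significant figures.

A_b = π·0.75²/4 = 0.4418 in²; f_rv = 68.3 / (6 × 0.4418) = 25.77 ksi.
F'_nt = 1.3 F_nt − (F_nt / φF_nv) f_rv = 1.3·90 − (90/(0.75·54))·25.77 = 59.74 ksi, capped at F_nt → F'_nt = 59.74 ksi.
R_n = F'_nt · A_b · n = 59.74 × 0.4418 × 6 = 158.4 kips.
Design strength φR_n = 0.75 × 158.4 = 119 kips.

119 kips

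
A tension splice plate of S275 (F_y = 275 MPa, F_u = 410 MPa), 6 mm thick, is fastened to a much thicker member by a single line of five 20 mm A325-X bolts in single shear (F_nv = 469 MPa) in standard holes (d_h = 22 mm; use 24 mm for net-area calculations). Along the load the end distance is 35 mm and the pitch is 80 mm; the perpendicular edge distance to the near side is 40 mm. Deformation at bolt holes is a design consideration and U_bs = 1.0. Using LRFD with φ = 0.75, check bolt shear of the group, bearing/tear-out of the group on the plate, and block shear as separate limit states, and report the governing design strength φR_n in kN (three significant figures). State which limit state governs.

315 kN (block shear governs)

Bolt shear: A_b = π·20²/4 = 314.2 mm²; R_n = 469 × 314.2 × 5 × 1 / 1000 = 736.7 kN → 0.75 × 736.7 = 553 kN.
Bearing: edge l_c = 24, r_n = 70.85 kN; interior l_c = 58, r_n = 118.1 kN; R_n = 70.85 + 4·118.1 = 543.2 kN → 407 kN.
Block shear: A_gv = 2130, A_nv = 1482, A_nt = 168 mm²; R_n = min(0.6F_uA_nv, 0.6F_yA_gv) + U_bs·F_u·A_nt = 420.3 kN → 315 kN.
Block shear governs: 315 kN.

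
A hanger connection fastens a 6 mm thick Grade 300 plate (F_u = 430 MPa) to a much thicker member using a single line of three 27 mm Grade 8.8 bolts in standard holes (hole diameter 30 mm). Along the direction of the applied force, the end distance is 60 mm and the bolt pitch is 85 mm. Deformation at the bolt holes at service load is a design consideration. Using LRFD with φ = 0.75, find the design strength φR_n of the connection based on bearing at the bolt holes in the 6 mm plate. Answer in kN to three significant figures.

355 kN

Per bolt r_n = 1.2 l_c t F_u ≤ 2.4 d t F_u; upper limit = 2.4 × 27 × 6 × 430 / 1000 = 167.2 kN.
Edge bolt: l_c = 60 − 30/2 = 45 mm → 1.2 × 45 × 6 × 430 / 1000 = 139.3 → r_n = 139.3 kN.
Interior bolts: l_c = 85 − 30 = 55 mm → 1.2 × 55 × 6 × 430 / 1000 = 170.3 → r_n = 167.2 kN.
R_n = 1 × 139.3 + 2 × 167.2 = 473.7 kN.
Design strength φR_n = 0.75 × 473.7 = 355 kN.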